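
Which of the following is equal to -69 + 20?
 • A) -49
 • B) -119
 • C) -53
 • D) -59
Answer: A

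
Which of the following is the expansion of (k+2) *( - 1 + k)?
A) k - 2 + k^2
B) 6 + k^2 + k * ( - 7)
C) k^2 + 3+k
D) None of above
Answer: A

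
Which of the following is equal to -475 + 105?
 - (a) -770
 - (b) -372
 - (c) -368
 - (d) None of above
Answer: d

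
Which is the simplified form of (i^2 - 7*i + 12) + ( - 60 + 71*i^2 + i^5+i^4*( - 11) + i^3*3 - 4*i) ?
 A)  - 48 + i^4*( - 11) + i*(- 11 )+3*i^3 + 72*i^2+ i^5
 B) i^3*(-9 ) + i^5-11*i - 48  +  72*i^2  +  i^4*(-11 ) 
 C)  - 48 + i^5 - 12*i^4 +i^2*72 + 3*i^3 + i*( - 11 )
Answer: A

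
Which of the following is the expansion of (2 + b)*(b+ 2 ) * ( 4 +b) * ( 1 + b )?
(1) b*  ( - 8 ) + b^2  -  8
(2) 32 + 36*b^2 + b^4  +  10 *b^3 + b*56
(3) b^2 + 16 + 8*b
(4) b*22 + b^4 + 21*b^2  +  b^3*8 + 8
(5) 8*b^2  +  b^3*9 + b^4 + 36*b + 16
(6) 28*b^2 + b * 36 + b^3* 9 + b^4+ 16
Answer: 6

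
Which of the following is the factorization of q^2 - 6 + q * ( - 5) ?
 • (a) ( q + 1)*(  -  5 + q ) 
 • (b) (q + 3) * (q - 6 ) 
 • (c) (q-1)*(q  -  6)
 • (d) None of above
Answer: d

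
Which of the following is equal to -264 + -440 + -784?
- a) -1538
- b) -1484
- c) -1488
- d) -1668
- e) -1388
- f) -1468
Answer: c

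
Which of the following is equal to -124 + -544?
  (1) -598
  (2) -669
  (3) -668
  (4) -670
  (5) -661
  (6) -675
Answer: 3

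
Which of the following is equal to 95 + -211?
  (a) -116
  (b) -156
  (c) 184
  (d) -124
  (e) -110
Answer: a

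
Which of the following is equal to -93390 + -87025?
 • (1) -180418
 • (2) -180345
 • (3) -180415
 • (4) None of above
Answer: 3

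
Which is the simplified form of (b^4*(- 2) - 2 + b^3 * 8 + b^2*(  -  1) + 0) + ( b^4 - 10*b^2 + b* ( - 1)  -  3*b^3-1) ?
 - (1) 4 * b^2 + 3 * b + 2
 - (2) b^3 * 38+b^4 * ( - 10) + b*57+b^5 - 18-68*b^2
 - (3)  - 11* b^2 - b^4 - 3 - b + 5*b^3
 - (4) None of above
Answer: 3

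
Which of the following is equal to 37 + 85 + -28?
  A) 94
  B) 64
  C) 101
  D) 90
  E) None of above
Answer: A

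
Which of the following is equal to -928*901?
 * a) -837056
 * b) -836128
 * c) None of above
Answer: b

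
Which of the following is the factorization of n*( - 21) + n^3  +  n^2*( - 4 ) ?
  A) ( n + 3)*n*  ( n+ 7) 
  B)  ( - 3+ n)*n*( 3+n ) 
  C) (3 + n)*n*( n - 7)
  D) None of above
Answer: C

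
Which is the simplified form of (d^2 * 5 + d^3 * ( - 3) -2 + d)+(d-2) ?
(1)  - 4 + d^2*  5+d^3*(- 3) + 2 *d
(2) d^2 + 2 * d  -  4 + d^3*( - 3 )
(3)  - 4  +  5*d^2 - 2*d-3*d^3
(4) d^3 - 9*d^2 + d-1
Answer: 1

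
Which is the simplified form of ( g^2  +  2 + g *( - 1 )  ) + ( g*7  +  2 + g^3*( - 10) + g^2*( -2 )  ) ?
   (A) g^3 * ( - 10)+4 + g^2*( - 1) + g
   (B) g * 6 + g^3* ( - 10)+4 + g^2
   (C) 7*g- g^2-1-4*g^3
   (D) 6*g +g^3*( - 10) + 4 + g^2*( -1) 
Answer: D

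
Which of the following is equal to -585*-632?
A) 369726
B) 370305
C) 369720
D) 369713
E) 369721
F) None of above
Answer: C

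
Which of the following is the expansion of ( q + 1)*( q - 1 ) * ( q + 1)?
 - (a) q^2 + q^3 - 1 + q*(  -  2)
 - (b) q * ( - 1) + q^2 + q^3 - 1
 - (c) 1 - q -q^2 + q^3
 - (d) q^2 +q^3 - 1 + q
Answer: b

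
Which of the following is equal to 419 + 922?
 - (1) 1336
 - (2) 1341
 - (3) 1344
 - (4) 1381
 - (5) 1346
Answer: 2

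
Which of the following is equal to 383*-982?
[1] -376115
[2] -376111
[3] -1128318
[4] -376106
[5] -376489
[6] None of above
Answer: 4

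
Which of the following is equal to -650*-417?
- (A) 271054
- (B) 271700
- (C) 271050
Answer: C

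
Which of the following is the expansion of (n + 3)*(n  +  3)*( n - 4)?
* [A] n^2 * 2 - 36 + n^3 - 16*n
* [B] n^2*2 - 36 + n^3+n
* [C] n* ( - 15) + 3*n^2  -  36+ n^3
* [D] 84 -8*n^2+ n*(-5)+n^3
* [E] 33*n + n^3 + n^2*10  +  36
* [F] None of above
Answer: F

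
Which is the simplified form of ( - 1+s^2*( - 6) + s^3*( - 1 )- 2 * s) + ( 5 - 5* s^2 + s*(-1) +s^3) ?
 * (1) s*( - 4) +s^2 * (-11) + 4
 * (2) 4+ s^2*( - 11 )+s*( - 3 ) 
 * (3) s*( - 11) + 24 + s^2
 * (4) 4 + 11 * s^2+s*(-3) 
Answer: 2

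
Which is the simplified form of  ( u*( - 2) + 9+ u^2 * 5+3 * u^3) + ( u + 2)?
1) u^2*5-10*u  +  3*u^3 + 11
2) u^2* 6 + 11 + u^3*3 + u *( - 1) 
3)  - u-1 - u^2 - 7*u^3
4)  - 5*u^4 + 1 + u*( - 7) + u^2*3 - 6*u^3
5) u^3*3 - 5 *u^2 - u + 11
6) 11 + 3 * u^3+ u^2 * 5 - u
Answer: 6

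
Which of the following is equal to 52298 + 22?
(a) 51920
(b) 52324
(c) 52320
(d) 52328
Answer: c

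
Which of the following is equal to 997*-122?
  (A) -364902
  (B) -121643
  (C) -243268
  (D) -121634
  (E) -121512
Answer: D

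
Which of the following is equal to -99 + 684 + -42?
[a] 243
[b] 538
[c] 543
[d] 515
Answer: c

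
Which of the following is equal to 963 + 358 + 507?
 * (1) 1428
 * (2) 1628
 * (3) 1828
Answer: 3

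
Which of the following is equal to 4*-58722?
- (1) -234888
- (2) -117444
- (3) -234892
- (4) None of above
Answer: 1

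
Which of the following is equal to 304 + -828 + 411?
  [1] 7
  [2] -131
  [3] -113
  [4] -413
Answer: 3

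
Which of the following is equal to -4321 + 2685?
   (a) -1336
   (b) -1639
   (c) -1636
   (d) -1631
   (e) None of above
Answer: c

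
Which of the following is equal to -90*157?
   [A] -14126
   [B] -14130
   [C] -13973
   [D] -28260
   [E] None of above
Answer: B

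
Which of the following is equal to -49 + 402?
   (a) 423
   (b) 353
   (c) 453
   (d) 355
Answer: b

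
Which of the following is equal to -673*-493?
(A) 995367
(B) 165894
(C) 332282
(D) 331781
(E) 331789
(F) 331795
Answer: E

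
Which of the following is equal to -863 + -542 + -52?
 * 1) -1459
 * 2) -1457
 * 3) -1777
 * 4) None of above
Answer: 2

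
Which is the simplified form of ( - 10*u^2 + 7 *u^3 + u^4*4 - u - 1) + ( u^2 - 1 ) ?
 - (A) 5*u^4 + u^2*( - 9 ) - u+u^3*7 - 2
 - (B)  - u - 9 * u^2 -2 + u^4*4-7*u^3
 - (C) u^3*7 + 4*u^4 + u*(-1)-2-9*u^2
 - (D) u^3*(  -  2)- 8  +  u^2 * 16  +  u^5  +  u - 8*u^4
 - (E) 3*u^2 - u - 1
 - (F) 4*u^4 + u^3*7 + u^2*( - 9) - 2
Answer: C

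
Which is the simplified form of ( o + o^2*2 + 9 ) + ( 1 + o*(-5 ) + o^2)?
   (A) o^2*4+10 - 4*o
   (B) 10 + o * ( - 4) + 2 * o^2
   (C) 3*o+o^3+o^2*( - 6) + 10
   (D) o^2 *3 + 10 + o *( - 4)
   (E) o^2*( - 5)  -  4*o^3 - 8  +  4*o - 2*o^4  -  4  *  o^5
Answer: D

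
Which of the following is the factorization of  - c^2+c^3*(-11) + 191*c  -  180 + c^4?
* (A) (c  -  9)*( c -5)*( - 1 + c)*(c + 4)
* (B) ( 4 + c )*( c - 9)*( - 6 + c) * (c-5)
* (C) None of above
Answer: A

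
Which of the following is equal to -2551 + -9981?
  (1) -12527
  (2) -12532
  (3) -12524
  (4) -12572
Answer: 2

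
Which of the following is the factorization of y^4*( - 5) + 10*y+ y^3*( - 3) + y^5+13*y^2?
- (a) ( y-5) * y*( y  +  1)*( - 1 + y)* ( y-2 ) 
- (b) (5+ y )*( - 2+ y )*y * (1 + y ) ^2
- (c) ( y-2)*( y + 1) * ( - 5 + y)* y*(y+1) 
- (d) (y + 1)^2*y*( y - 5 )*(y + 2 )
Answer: c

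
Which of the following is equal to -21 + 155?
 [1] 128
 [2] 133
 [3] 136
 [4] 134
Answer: 4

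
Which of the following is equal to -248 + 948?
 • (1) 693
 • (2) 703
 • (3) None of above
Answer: 3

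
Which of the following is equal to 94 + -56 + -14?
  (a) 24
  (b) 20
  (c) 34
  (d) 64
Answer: a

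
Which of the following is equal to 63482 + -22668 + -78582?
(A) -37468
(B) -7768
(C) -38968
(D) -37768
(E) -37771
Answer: D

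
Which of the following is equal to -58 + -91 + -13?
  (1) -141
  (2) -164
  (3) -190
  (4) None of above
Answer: 4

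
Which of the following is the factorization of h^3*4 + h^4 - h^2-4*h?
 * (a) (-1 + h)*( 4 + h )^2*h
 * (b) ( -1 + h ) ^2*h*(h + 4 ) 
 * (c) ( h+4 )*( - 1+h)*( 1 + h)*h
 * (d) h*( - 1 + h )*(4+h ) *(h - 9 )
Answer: c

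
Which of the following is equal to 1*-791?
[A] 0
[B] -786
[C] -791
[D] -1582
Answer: C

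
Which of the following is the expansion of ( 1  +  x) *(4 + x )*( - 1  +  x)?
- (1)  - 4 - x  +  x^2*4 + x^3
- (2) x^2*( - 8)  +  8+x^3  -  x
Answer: 1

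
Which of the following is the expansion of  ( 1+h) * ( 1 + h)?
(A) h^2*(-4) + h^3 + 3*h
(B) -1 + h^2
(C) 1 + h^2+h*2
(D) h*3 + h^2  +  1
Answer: C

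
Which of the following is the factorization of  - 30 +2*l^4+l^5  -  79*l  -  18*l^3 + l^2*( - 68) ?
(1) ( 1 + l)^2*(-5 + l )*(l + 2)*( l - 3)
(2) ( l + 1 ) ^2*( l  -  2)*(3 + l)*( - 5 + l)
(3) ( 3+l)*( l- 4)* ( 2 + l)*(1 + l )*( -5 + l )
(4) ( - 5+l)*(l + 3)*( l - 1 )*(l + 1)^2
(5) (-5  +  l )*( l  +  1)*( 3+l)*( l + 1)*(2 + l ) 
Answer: 5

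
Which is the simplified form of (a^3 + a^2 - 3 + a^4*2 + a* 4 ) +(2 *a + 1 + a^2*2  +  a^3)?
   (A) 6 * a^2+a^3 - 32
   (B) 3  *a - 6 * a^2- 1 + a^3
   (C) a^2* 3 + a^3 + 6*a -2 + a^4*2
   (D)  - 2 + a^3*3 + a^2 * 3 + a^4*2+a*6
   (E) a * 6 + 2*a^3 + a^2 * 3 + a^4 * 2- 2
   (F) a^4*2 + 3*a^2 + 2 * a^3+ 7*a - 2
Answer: E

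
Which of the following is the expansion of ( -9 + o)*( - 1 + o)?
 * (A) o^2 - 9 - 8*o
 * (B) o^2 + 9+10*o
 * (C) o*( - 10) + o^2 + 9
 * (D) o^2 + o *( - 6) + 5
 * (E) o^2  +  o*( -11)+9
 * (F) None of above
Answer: C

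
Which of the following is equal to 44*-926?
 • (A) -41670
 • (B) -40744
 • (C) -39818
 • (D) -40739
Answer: B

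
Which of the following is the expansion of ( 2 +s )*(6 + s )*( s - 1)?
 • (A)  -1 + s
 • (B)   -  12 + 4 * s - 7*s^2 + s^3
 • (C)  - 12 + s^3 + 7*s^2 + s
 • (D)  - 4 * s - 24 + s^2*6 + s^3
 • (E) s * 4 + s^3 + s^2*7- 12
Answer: E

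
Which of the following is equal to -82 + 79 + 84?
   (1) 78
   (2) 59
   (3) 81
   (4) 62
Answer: 3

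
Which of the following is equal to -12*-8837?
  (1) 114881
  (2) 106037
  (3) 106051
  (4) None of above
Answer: 4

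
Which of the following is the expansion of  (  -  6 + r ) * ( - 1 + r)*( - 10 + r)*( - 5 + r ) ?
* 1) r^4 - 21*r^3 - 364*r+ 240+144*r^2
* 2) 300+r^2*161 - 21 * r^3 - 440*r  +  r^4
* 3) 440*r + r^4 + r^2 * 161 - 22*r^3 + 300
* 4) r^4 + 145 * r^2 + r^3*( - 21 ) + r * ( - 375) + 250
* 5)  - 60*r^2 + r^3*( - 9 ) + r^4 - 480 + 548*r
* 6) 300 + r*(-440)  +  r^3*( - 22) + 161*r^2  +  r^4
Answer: 6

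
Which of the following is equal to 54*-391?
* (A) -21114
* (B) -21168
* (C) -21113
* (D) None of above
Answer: A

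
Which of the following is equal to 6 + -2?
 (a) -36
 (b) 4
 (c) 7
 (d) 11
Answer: b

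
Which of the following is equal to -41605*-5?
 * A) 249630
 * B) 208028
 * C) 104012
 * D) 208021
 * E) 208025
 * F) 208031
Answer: E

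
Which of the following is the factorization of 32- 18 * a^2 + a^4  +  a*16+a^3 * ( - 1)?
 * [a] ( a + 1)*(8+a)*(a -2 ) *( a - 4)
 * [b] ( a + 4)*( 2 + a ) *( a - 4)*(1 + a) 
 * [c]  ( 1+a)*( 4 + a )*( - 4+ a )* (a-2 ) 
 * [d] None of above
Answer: c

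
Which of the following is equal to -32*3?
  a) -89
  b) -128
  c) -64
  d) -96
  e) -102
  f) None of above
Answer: d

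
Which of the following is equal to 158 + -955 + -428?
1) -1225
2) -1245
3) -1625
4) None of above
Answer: 1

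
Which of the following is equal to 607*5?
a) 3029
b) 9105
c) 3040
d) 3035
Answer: d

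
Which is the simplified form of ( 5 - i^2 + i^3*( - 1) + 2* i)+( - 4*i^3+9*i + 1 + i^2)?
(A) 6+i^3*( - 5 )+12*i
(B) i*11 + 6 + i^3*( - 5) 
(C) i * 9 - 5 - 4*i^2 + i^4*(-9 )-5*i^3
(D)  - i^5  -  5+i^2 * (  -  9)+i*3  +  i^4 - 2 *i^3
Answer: B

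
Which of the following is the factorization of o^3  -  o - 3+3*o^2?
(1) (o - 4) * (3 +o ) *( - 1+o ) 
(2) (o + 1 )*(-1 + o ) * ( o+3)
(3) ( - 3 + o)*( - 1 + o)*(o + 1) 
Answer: 2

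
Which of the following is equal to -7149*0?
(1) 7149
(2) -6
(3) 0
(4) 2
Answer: 3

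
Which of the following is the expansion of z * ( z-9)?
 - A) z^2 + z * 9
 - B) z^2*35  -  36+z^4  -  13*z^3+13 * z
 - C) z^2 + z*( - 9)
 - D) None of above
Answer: C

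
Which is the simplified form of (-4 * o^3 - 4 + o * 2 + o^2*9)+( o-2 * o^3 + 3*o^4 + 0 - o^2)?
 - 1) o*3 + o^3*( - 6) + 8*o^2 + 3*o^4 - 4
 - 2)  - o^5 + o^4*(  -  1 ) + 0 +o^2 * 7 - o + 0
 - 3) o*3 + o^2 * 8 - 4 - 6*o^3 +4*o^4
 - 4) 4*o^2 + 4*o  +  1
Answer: 1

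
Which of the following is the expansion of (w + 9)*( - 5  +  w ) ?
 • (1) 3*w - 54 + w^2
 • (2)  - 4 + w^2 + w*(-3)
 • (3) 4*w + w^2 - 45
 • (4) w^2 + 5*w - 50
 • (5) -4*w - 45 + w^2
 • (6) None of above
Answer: 3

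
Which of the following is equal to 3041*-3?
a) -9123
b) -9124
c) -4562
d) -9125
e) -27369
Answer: a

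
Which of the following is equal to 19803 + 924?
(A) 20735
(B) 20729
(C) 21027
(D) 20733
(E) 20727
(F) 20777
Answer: E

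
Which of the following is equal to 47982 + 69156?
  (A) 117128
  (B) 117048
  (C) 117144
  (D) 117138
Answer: D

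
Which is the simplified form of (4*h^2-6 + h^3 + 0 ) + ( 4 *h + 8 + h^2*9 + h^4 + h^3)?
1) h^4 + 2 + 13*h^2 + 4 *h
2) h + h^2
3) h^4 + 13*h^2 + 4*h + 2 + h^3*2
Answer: 3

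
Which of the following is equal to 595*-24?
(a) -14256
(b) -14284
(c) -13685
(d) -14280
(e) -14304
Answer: d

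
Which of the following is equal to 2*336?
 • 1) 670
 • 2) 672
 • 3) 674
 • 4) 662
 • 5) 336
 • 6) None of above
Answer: 2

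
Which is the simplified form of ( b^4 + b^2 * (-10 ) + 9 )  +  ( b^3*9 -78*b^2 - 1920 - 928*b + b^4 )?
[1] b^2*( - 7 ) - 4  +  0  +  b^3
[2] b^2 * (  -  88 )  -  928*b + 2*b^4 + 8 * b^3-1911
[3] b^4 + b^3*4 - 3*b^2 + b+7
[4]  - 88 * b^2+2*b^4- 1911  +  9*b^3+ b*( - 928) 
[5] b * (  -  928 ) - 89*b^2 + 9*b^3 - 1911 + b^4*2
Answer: 4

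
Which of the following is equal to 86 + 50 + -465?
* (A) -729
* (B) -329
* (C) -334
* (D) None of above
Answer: B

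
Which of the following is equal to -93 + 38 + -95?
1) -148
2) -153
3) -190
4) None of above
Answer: 4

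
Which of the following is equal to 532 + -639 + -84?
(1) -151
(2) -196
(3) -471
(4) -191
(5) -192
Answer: 4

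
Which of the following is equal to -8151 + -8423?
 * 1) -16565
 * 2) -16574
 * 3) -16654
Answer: 2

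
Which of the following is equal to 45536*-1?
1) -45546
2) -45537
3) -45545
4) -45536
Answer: 4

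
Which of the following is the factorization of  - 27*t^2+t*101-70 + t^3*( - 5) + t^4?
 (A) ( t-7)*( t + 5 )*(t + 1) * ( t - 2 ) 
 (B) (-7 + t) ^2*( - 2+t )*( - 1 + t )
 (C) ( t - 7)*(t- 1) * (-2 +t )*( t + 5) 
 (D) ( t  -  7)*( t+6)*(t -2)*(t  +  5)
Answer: C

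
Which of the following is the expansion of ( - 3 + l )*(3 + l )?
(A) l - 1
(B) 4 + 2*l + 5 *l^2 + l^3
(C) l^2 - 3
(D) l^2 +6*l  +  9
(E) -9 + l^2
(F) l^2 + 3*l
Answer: E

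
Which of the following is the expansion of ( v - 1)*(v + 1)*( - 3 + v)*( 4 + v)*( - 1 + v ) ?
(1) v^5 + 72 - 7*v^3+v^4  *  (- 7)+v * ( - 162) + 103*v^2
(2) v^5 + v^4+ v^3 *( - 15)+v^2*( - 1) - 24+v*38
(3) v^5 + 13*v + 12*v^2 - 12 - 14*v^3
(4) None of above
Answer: 3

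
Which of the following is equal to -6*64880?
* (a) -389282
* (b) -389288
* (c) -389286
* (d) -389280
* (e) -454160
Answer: d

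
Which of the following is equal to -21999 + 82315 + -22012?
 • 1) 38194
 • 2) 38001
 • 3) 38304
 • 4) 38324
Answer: 3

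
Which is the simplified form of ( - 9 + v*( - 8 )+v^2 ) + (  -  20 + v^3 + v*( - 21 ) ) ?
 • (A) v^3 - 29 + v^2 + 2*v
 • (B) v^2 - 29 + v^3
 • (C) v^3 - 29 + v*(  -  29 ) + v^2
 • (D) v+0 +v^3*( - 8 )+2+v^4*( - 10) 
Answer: C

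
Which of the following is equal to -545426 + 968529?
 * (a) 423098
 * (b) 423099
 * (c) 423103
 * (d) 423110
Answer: c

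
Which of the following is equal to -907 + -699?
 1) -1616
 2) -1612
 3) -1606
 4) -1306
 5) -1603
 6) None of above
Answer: 3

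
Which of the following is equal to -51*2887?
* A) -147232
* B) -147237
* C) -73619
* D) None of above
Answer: B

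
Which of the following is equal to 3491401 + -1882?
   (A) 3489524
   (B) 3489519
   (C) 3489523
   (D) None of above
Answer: B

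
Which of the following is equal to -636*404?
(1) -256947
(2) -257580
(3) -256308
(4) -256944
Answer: 4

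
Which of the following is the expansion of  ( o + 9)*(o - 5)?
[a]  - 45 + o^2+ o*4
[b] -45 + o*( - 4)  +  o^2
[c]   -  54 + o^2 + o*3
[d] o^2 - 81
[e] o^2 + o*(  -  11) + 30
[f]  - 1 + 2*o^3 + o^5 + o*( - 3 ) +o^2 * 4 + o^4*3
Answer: a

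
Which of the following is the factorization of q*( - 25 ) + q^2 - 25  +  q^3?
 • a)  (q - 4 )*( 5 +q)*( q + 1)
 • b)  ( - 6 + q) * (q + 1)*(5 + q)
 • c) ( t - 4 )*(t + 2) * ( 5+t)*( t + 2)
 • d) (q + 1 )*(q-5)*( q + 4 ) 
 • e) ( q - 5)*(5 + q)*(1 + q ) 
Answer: e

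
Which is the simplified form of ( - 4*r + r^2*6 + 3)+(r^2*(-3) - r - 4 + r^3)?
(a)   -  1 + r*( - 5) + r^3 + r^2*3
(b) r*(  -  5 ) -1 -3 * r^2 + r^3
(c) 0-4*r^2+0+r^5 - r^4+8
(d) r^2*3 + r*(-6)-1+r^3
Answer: a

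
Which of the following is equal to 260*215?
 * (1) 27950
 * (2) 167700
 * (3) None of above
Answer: 3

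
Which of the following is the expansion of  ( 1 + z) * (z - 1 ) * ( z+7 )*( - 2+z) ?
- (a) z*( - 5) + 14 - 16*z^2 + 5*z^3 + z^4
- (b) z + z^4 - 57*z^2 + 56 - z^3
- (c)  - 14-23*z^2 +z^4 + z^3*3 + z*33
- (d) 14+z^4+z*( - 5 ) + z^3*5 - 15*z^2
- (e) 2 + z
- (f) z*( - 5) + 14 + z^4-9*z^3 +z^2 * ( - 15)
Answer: d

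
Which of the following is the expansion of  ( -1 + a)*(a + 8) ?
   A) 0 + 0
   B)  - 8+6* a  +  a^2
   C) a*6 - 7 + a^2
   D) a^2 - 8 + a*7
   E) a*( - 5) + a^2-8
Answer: D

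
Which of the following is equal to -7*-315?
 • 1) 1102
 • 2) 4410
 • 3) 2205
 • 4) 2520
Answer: 3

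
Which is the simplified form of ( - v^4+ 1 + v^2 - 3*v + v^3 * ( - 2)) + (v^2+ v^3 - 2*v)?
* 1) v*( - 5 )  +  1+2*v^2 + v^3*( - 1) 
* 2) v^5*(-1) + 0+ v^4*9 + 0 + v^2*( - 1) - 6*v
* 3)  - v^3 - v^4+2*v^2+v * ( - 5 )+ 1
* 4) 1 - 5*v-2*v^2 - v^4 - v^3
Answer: 3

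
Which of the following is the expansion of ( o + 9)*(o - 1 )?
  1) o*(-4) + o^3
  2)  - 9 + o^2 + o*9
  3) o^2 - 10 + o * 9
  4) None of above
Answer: 4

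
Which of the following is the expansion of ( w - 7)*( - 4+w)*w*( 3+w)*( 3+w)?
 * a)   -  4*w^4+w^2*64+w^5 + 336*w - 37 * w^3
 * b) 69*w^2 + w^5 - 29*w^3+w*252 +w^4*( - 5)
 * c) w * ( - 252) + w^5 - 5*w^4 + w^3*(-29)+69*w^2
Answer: b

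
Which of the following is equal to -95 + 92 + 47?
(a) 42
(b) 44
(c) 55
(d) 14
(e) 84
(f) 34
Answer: b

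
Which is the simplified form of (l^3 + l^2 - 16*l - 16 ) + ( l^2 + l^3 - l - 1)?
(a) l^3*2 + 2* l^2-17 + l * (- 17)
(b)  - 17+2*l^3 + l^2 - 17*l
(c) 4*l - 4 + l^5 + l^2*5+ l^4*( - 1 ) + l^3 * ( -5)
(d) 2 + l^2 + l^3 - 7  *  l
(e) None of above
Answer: a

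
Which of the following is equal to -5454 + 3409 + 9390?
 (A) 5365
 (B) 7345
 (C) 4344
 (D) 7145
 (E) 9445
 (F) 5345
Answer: B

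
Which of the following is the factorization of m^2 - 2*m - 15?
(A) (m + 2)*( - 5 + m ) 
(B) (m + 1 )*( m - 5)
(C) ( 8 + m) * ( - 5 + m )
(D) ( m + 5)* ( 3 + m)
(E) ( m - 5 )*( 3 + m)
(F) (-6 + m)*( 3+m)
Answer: E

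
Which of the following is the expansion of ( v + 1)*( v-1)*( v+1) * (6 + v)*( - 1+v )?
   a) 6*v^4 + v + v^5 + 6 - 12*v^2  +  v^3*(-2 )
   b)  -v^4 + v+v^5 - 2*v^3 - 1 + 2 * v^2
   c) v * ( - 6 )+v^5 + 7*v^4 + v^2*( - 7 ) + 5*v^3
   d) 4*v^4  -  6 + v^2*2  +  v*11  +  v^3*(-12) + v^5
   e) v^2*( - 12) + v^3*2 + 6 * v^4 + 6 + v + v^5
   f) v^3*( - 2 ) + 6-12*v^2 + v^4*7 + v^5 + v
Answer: a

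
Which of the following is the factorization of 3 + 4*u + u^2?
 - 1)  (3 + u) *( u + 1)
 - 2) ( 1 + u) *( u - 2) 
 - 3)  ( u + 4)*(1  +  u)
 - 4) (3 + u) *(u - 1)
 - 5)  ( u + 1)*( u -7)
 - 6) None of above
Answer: 1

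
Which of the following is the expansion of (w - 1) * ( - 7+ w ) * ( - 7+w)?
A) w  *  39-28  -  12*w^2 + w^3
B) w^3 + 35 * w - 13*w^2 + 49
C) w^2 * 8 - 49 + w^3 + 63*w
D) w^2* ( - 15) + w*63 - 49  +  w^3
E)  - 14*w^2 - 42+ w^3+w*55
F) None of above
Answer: D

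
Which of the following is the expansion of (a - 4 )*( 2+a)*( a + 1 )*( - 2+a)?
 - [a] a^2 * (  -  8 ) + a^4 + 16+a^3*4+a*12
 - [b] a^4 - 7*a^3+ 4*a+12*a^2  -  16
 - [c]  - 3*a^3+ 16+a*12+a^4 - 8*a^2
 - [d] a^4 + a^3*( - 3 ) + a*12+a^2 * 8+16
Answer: c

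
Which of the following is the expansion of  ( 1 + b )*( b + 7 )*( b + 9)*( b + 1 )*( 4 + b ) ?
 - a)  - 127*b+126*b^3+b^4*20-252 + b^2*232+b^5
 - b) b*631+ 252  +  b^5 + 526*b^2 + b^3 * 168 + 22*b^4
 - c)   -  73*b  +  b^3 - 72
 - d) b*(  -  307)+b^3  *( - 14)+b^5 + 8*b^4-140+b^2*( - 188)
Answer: b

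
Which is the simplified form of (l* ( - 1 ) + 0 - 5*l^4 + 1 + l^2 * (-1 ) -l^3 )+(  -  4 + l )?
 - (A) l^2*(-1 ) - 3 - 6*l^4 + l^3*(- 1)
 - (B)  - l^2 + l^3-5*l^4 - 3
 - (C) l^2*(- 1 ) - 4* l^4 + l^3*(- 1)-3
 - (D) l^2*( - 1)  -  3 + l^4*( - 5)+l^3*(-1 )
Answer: D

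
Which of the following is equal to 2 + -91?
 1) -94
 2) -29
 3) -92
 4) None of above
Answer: 4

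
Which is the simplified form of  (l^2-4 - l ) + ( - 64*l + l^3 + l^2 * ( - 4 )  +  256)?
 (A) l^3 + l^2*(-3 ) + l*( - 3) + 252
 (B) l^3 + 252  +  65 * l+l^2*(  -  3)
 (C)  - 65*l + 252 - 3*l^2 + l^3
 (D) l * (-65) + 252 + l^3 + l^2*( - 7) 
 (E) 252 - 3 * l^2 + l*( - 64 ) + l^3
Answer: C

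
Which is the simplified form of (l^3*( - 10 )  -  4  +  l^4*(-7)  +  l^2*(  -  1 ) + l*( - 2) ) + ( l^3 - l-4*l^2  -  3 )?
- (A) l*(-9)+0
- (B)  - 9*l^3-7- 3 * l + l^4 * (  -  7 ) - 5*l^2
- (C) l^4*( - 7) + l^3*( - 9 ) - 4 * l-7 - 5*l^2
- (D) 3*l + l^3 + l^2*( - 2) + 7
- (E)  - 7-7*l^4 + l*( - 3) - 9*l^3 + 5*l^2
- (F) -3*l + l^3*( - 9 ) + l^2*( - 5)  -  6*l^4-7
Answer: B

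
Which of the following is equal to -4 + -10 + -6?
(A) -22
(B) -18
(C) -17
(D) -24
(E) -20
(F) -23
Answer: E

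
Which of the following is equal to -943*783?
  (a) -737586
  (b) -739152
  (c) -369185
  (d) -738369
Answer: d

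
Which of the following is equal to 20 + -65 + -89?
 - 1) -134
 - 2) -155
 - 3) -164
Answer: 1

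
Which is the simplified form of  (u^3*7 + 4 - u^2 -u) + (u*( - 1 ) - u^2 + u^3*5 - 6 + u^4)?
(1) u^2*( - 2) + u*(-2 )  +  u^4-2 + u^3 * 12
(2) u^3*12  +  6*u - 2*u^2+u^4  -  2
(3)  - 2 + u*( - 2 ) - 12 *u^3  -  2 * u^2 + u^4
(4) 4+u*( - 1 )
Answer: 1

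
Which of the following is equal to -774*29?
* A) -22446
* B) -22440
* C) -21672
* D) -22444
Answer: A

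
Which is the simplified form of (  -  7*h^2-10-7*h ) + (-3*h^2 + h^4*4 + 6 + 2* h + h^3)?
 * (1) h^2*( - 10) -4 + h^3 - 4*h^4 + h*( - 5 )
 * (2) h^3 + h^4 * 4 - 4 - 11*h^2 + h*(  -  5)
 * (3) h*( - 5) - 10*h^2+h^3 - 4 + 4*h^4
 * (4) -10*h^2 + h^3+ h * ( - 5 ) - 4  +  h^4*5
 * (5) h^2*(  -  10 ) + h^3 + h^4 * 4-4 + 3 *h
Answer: 3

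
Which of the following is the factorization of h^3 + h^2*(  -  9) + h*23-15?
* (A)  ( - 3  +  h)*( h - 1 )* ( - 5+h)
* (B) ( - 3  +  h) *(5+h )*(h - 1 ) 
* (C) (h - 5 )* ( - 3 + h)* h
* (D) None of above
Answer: A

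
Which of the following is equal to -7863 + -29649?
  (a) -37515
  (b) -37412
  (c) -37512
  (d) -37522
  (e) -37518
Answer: c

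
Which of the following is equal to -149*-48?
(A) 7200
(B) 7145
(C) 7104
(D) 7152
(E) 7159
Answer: D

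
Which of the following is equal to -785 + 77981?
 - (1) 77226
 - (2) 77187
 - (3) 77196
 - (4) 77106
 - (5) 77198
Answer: 3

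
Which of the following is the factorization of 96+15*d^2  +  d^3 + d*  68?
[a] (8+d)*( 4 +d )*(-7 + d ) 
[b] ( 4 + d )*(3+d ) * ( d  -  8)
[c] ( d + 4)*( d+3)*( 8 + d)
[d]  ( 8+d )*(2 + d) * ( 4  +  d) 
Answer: c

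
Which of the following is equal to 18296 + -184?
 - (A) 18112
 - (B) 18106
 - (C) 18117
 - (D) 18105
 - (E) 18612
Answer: A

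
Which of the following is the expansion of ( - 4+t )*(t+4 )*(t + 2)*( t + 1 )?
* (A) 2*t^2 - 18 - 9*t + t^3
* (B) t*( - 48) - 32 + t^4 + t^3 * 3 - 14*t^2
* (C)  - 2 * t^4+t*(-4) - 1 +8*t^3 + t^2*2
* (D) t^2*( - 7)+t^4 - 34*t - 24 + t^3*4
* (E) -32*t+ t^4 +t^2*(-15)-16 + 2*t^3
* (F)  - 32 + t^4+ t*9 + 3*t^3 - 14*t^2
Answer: B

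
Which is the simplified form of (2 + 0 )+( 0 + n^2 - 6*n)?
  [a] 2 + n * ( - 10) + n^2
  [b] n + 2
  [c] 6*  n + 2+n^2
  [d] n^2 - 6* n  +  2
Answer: d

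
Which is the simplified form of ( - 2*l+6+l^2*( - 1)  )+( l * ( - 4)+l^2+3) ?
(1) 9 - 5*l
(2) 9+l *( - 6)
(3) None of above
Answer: 2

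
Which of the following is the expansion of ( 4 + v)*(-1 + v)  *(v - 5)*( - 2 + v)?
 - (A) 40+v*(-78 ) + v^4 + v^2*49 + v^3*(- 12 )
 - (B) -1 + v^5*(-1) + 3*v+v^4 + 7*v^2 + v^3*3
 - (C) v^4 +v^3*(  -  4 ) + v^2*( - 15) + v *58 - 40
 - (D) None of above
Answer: C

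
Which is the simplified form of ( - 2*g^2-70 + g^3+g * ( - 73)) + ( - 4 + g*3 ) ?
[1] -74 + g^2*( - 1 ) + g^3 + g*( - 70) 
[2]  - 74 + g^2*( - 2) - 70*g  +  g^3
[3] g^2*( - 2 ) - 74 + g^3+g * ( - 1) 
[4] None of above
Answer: 2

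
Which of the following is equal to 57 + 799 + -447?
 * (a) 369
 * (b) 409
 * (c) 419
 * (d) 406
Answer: b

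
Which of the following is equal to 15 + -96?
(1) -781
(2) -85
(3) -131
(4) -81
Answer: 4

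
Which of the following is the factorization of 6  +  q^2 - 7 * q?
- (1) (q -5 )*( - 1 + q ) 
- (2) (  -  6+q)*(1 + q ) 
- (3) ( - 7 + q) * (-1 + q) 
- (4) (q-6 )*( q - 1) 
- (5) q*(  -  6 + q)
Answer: 4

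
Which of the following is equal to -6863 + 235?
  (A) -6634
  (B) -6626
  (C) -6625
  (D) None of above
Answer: D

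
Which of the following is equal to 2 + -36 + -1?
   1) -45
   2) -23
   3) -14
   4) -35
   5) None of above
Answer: 4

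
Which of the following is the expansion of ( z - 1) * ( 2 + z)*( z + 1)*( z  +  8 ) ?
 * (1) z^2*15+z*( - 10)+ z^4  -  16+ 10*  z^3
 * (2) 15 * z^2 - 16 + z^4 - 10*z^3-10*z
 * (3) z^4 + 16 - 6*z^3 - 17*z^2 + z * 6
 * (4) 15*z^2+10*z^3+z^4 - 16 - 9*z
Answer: 1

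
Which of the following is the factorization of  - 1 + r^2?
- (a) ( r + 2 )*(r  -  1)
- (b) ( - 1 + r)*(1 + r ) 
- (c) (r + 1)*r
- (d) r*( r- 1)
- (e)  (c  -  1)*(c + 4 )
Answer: b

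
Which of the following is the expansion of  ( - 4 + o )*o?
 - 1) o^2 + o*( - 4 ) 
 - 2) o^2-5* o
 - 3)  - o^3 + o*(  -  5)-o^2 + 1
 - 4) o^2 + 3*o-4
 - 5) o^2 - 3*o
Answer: 1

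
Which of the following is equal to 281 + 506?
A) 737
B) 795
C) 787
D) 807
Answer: C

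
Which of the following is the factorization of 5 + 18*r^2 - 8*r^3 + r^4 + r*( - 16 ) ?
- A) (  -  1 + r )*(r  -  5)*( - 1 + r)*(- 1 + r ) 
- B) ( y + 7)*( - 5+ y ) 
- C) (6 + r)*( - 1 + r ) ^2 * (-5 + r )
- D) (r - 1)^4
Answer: A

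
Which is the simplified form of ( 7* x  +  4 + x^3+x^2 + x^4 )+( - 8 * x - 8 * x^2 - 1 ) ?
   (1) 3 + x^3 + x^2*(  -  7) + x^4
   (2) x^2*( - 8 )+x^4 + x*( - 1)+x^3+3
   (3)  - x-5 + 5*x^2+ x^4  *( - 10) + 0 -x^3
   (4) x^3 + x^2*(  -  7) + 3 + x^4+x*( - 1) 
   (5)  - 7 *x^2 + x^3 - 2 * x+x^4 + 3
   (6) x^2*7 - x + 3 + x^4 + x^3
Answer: 4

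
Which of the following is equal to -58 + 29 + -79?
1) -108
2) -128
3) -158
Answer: 1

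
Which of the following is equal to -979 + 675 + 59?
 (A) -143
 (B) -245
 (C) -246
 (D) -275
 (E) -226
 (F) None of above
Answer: B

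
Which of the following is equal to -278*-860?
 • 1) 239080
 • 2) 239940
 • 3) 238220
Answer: 1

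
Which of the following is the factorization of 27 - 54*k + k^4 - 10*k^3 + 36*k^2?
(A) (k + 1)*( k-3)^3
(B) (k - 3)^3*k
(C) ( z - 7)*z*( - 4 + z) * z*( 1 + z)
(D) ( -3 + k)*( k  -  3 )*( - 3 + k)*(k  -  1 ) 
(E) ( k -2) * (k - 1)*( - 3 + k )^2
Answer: D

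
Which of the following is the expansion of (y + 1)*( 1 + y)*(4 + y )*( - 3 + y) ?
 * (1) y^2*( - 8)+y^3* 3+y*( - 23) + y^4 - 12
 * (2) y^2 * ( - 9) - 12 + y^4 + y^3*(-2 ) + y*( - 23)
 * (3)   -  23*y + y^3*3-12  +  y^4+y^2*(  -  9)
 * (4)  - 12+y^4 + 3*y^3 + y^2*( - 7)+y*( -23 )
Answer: 3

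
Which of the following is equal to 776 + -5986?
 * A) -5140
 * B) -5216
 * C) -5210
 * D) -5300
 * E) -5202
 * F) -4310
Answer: C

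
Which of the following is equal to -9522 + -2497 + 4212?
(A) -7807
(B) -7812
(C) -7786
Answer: A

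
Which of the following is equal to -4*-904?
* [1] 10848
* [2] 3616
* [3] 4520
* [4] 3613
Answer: 2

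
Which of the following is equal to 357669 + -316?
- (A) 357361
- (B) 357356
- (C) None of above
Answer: C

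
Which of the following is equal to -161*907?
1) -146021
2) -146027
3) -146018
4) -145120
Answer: 2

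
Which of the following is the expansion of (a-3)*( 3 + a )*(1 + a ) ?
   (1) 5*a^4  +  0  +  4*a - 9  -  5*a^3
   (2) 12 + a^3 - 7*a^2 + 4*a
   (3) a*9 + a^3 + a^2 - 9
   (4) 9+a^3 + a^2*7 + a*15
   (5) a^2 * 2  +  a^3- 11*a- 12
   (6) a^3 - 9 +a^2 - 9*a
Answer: 6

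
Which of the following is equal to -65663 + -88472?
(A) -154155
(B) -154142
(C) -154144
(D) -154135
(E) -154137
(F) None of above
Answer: D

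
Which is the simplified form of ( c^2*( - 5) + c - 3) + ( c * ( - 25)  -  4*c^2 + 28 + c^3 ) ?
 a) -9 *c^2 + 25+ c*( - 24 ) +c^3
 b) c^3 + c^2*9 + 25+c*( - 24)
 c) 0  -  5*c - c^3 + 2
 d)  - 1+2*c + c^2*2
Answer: a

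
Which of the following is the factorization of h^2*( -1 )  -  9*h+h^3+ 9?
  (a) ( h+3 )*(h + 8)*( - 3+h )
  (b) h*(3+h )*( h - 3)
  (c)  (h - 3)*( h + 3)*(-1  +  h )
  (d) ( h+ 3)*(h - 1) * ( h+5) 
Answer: c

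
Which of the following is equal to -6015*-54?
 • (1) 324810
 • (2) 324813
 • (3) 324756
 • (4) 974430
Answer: 1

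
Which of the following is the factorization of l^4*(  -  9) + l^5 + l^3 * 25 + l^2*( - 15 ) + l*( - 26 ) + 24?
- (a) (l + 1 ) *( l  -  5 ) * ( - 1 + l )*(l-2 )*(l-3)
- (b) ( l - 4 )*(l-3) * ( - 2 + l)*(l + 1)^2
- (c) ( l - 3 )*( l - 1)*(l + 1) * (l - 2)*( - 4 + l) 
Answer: c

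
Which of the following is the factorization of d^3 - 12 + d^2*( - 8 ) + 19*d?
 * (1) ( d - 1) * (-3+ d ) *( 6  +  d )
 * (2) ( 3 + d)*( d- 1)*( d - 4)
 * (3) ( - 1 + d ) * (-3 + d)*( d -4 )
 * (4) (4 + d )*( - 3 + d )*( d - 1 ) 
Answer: 3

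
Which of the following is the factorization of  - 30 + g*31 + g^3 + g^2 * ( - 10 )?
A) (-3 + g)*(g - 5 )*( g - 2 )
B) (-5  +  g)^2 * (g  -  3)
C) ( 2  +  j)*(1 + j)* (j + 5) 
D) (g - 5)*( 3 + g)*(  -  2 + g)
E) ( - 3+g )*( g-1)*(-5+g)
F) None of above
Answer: A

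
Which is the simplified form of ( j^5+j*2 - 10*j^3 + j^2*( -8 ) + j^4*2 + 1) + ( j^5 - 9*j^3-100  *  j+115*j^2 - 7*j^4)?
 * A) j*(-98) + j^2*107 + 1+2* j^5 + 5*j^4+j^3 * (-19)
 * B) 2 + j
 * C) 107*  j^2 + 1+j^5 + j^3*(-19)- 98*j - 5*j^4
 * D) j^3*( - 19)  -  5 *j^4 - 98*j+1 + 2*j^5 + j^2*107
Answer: D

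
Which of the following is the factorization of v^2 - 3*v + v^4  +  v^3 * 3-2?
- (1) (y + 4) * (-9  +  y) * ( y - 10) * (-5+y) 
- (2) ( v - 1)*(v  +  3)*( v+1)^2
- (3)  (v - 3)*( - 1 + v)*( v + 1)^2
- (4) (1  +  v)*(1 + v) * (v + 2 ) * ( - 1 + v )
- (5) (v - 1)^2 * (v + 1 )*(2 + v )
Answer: 4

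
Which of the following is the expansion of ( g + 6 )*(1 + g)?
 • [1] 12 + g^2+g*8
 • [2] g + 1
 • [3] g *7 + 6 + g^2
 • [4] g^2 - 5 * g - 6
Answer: 3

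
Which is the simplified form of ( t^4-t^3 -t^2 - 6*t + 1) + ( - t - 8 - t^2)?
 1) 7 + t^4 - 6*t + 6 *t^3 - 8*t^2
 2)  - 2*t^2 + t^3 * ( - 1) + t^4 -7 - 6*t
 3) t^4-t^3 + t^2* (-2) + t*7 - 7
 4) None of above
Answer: 4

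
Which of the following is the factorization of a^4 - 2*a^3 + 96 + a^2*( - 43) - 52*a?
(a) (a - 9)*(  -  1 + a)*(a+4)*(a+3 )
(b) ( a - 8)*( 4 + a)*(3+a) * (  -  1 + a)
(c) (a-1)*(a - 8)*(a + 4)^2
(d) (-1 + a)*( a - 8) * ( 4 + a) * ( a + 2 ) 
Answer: b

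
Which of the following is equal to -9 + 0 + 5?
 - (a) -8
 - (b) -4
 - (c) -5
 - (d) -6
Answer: b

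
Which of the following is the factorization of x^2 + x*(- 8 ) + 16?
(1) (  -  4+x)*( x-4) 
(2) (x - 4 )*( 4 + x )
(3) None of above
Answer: 1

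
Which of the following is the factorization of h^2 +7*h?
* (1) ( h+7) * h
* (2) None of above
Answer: 1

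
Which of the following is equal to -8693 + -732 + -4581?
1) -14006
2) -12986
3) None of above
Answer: 1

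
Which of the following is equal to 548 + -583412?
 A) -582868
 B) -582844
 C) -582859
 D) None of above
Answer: D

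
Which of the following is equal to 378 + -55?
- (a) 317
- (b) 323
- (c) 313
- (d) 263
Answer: b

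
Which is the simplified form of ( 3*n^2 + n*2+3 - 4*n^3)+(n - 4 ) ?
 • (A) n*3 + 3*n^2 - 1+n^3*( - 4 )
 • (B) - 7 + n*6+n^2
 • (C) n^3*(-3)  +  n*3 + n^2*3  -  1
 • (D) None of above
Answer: A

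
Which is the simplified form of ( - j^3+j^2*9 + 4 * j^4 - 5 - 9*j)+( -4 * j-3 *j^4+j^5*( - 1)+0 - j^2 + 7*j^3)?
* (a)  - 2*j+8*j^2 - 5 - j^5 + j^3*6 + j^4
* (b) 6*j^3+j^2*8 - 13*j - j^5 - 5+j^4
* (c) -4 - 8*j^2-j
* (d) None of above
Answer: b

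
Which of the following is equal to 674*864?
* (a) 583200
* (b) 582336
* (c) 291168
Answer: b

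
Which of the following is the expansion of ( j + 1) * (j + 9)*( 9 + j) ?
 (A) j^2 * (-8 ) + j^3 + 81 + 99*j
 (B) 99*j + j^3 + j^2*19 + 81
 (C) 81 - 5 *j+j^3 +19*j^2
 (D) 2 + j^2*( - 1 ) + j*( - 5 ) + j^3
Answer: B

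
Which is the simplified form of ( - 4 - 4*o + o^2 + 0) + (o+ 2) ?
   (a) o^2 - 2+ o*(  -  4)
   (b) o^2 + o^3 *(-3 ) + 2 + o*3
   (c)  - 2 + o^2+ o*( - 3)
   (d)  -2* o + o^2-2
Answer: c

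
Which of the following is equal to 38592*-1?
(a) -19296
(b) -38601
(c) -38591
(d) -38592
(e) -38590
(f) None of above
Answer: d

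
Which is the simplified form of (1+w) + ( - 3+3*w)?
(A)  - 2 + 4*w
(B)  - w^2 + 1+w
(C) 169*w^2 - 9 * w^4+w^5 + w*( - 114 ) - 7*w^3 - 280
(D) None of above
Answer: A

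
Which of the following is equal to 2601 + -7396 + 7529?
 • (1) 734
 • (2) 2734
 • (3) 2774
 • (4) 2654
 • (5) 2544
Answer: 2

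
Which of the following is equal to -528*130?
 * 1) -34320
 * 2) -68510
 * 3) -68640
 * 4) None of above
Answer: 3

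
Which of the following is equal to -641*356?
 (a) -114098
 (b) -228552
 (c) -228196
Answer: c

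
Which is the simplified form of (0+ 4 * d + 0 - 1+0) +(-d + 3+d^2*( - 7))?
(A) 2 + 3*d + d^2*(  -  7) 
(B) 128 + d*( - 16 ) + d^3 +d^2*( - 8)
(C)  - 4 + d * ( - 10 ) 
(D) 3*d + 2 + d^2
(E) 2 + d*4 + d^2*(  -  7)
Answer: A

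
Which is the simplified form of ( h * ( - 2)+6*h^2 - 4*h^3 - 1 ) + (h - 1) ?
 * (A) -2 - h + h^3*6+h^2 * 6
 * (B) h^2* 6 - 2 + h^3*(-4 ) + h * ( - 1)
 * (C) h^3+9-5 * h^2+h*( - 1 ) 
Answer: B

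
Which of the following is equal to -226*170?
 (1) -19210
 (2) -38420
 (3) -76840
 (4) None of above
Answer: 2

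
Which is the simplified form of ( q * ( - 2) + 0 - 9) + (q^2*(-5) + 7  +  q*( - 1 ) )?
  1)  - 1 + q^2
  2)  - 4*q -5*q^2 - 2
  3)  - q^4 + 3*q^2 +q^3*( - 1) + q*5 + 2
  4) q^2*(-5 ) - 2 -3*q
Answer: 4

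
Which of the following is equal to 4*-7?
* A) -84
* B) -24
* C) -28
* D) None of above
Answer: C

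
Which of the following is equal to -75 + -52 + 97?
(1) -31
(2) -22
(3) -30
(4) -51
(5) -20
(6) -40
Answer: 3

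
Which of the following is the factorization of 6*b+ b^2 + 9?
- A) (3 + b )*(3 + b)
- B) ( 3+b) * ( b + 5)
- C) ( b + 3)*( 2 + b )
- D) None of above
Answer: A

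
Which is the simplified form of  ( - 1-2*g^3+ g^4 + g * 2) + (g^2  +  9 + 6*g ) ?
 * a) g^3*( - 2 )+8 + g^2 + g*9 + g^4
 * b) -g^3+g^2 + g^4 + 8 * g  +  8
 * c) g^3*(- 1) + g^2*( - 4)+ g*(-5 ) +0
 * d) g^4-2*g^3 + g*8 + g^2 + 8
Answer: d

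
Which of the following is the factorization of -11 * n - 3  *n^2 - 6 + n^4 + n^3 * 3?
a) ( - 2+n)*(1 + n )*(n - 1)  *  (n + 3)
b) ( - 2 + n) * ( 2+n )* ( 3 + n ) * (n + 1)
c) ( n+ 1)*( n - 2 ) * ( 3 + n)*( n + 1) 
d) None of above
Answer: c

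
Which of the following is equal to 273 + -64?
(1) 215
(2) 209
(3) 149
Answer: 2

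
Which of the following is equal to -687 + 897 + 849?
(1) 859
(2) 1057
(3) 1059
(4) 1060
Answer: 3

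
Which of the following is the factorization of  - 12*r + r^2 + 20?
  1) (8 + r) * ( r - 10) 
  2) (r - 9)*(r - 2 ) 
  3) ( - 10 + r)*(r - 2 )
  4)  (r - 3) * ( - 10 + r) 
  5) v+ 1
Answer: 3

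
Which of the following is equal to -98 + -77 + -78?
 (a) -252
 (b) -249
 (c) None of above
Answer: c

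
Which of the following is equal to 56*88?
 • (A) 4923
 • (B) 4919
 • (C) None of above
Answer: C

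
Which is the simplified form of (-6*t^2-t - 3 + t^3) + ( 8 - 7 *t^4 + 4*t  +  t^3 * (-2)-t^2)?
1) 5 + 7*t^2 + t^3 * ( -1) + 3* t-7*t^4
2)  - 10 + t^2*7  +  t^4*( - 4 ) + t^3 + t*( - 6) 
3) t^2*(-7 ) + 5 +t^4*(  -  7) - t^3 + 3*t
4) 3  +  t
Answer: 3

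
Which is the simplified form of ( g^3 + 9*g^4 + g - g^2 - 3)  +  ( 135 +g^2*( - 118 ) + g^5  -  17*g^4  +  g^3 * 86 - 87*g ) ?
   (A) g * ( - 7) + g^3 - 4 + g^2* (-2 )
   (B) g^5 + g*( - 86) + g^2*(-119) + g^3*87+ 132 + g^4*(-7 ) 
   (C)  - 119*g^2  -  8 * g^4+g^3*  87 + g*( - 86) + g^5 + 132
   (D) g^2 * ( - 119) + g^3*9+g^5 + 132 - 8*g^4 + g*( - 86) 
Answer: C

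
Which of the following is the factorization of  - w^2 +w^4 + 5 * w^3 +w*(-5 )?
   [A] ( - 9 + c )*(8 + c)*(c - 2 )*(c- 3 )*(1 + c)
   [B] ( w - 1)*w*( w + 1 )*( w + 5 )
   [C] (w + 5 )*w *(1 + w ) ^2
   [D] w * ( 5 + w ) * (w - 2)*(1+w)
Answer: B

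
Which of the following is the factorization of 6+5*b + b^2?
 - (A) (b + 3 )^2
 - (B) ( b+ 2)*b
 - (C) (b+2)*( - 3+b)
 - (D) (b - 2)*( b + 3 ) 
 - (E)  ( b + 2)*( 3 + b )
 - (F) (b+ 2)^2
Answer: E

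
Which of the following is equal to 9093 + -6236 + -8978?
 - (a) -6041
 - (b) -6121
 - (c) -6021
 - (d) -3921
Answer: b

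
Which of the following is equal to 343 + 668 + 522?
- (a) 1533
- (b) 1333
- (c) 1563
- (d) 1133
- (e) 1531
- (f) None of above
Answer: a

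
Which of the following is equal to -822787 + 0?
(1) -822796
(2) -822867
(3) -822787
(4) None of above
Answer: 3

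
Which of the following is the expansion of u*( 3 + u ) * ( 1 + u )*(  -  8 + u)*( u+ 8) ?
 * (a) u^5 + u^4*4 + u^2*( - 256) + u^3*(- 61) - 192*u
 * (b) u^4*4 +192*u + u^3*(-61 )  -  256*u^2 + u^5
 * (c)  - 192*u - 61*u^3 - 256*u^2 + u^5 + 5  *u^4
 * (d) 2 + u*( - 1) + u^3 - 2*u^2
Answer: a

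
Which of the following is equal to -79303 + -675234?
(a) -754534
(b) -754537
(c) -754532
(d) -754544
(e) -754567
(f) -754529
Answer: b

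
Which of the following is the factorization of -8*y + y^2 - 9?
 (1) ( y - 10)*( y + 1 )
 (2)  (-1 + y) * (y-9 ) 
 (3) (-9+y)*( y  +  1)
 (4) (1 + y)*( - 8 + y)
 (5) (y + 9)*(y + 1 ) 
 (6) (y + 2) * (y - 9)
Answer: 3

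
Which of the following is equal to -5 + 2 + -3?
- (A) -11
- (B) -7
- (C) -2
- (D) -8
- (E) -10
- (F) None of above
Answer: F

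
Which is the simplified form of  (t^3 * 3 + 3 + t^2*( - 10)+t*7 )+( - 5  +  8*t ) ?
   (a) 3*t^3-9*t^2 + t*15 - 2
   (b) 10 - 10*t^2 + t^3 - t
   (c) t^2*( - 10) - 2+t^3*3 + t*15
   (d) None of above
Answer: c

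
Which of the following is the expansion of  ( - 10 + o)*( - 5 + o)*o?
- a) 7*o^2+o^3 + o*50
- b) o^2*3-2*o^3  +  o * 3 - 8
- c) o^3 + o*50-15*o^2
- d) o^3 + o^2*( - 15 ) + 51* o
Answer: c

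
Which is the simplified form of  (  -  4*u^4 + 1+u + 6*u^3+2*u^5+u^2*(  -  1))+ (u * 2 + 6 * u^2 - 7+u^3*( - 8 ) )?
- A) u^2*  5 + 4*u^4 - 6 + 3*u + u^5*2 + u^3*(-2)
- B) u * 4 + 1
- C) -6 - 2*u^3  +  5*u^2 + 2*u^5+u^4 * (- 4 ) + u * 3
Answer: C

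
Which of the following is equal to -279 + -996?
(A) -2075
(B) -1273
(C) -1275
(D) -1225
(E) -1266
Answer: C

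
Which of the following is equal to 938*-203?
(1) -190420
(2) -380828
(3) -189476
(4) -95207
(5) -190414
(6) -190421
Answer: 5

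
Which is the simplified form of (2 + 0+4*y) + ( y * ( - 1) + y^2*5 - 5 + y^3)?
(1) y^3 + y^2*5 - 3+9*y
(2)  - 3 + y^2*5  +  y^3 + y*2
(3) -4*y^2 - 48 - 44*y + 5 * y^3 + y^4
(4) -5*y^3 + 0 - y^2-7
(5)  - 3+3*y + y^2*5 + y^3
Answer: 5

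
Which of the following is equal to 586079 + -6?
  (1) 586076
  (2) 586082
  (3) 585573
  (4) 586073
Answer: 4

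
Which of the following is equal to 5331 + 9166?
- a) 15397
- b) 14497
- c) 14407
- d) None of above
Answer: b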